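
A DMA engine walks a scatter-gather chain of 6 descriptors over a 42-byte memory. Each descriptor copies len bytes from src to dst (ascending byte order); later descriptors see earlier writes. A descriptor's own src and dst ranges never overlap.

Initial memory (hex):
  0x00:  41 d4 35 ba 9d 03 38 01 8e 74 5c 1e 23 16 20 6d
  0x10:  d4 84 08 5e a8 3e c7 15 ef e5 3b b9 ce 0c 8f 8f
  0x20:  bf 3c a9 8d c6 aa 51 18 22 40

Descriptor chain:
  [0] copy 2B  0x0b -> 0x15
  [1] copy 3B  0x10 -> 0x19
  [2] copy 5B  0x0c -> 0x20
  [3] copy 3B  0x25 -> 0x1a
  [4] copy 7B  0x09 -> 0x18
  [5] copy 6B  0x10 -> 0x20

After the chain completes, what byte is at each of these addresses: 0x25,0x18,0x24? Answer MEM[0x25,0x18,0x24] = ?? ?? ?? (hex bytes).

MEM[0x25,0x18,0x24] = 1e 74 a8

[0] 0x0b->0x15 len=2 : 1e 23
[1] 0x10->0x19 len=3 : d4 84 08
[2] 0x0c->0x20 len=5 : 23 16 20 6d d4
[3] 0x25->0x1a len=3 : aa 51 18
[4] 0x09->0x18 len=7 : 74 5c 1e 23 16 20 6d
[5] 0x10->0x20 len=6 : d4 84 08 5e a8 1e
query mem[0x25]=0x1e, mem[0x18]=0x74, mem[0x24]=0xa8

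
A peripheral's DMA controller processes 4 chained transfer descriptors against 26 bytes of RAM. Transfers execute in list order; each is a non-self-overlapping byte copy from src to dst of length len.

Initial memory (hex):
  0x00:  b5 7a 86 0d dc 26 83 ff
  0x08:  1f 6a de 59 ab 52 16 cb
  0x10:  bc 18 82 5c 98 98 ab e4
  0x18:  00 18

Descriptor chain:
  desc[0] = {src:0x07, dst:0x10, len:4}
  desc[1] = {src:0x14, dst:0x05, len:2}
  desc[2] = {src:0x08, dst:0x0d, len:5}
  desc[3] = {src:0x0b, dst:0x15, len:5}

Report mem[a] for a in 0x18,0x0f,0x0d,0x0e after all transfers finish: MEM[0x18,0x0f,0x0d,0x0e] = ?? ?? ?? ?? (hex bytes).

MEM[0x18,0x0f,0x0d,0x0e] = 6a de 1f 6a

[0] 0x07->0x10 len=4 : ff 1f 6a de
[1] 0x14->0x05 len=2 : 98 98
[2] 0x08->0x0d len=5 : 1f 6a de 59 ab
[3] 0x0b->0x15 len=5 : 59 ab 1f 6a de
query mem[0x18]=0x6a, mem[0x0f]=0xde, mem[0x0d]=0x1f, mem[0x0e]=0x6a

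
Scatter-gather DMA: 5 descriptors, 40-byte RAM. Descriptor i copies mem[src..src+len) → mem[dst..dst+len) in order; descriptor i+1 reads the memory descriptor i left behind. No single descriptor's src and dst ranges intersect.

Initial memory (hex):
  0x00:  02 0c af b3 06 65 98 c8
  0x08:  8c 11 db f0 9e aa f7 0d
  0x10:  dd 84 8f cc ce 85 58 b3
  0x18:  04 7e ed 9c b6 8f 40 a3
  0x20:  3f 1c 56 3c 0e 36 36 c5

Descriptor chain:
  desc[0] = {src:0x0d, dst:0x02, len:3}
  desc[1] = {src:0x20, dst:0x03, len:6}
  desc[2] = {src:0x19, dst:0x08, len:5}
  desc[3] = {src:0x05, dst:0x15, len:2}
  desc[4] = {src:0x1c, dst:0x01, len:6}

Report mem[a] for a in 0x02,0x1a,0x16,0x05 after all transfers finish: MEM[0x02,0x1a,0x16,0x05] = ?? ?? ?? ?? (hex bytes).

MEM[0x02,0x1a,0x16,0x05] = 8f ed 3c 3f

[0] 0x0d->0x02 len=3 : aa f7 0d
[1] 0x20->0x03 len=6 : 3f 1c 56 3c 0e 36
[2] 0x19->0x08 len=5 : 7e ed 9c b6 8f
[3] 0x05->0x15 len=2 : 56 3c
[4] 0x1c->0x01 len=6 : b6 8f 40 a3 3f 1c
query mem[0x02]=0x8f, mem[0x1a]=0xed, mem[0x16]=0x3c, mem[0x05]=0x3f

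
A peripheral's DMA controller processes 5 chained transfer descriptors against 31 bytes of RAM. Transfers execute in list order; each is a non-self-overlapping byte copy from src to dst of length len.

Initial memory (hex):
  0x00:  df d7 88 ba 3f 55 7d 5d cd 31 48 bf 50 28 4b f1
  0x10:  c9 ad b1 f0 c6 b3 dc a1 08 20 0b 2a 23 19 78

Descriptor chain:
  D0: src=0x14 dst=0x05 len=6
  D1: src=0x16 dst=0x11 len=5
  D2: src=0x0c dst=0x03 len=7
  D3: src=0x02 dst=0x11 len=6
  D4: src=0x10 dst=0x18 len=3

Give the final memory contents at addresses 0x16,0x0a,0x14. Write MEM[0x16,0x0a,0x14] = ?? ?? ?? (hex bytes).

D0: mem[0x05..0x0a] <- [c6 b3 dc a1 08 20]
D1: mem[0x11..0x15] <- [dc a1 08 20 0b]
D2: mem[0x03..0x09] <- [50 28 4b f1 c9 dc a1]
D3: mem[0x11..0x16] <- [88 50 28 4b f1 c9]
D4: mem[0x18..0x1a] <- [c9 88 50]
query mem[0x16]=0xc9, mem[0x0a]=0x20, mem[0x14]=0x4b

MEM[0x16,0x0a,0x14] = c9 20 4b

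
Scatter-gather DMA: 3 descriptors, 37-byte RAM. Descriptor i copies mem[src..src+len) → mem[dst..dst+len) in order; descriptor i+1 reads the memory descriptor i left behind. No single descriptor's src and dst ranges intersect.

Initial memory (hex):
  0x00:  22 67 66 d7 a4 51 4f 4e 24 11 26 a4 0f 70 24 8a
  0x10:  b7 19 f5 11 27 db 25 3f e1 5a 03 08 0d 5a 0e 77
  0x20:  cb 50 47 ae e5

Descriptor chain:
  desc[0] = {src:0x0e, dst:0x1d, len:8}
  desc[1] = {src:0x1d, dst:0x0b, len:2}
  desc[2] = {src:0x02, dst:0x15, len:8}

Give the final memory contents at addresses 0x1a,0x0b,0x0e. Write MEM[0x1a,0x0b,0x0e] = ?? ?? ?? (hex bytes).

D0: mem[0x1d..0x24] <- [24 8a b7 19 f5 11 27 db]
D1: mem[0x0b..0x0c] <- [24 8a]
D2: mem[0x15..0x1c] <- [66 d7 a4 51 4f 4e 24 11]
query mem[0x1a]=0x4e, mem[0x0b]=0x24, mem[0x0e]=0x24

MEM[0x1a,0x0b,0x0e] = 4e 24 24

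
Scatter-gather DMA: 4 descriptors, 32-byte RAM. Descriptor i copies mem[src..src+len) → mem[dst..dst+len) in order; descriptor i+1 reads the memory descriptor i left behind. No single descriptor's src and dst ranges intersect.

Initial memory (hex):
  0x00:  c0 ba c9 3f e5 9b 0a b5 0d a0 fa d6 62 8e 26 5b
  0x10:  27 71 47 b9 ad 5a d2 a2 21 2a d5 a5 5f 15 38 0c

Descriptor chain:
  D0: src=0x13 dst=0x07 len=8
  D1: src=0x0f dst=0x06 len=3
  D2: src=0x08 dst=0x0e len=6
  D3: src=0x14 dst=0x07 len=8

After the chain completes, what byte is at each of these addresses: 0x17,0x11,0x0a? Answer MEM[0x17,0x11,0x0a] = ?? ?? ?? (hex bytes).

MEM[0x17,0x11,0x0a] = a2 a2 a2

[0] 0x13->0x07 len=8 : b9 ad 5a d2 a2 21 2a d5
[1] 0x0f->0x06 len=3 : 5b 27 71
[2] 0x08->0x0e len=6 : 71 5a d2 a2 21 2a
[3] 0x14->0x07 len=8 : ad 5a d2 a2 21 2a d5 a5
query mem[0x17]=0xa2, mem[0x11]=0xa2, mem[0x0a]=0xa2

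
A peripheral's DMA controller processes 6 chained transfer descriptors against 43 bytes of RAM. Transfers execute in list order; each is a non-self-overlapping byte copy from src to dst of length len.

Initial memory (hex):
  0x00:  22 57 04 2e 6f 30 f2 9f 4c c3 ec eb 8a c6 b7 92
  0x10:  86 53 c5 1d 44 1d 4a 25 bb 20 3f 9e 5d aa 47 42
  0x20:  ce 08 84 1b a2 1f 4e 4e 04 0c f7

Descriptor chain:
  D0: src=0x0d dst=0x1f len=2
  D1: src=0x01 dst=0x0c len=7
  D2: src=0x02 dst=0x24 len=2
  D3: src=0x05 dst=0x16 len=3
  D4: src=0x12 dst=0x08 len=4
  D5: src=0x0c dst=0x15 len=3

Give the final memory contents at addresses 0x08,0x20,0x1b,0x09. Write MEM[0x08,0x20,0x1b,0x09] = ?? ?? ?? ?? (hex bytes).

MEM[0x08,0x20,0x1b,0x09] = 9f b7 9e 1d

[0] 0x0d->0x1f len=2 : c6 b7
[1] 0x01->0x0c len=7 : 57 04 2e 6f 30 f2 9f
[2] 0x02->0x24 len=2 : 04 2e
[3] 0x05->0x16 len=3 : 30 f2 9f
[4] 0x12->0x08 len=4 : 9f 1d 44 1d
[5] 0x0c->0x15 len=3 : 57 04 2e
query mem[0x08]=0x9f, mem[0x20]=0xb7, mem[0x1b]=0x9e, mem[0x09]=0x1d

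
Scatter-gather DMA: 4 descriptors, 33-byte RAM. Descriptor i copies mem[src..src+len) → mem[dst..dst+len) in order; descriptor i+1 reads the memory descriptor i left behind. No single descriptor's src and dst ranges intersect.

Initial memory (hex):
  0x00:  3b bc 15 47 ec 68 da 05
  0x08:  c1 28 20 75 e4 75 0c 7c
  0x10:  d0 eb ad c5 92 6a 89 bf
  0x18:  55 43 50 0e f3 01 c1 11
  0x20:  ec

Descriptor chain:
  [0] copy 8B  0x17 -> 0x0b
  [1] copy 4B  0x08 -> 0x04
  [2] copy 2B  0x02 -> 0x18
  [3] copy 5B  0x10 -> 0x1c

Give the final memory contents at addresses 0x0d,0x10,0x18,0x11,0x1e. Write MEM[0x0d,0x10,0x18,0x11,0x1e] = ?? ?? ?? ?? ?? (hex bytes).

MEM[0x0d,0x10,0x18,0x11,0x1e] = 43 f3 15 01 c1

#0 dst[0x0b+8] := {0xbf,0x55,0x43,0x50,0x0e,0xf3,0x01,0xc1}
#1 dst[0x04+4] := {0xc1,0x28,0x20,0xbf}
#2 dst[0x18+2] := {0x15,0x47}
#3 dst[0x1c+5] := {0xf3,0x01,0xc1,0xc5,0x92}
query mem[0x0d]=0x43, mem[0x10]=0xf3, mem[0x18]=0x15, mem[0x11]=0x01, mem[0x1e]=0xc1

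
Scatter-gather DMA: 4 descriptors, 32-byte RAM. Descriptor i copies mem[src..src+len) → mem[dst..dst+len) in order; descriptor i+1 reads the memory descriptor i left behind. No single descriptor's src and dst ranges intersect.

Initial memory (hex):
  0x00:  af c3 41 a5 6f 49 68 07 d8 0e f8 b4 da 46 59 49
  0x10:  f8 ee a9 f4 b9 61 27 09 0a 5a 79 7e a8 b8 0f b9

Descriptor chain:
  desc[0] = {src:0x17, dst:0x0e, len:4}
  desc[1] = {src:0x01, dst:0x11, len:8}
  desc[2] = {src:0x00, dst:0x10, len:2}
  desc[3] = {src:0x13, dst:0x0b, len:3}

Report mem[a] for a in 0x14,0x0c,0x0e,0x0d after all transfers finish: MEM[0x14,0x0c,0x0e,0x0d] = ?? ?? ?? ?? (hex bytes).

MEM[0x14,0x0c,0x0e,0x0d] = 6f 6f 09 49

  after D0: wrote 4B at 0x0e = 090a5a79
  after D1: wrote 8B at 0x11 = c341a56f496807d8
  after D2: wrote 2B at 0x10 = afc3
  after D3: wrote 3B at 0x0b = a56f49
query mem[0x14]=0x6f, mem[0x0c]=0x6f, mem[0x0e]=0x09, mem[0x0d]=0x49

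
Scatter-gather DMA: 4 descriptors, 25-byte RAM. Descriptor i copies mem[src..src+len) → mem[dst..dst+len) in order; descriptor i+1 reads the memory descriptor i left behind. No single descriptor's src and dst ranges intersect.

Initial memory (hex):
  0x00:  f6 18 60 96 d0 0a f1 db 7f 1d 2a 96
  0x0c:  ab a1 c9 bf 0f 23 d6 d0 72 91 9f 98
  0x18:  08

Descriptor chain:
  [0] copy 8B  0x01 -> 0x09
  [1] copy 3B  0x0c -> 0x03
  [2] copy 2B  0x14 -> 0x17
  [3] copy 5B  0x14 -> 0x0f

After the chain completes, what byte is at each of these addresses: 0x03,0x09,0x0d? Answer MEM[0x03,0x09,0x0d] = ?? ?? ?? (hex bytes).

MEM[0x03,0x09,0x0d] = d0 18 0a

  after D0: wrote 8B at 0x09 = 186096d00af1db7f
  after D1: wrote 3B at 0x03 = d00af1
  after D2: wrote 2B at 0x17 = 7291
  after D3: wrote 5B at 0x0f = 72919f7291
query mem[0x03]=0xd0, mem[0x09]=0x18, mem[0x0d]=0x0a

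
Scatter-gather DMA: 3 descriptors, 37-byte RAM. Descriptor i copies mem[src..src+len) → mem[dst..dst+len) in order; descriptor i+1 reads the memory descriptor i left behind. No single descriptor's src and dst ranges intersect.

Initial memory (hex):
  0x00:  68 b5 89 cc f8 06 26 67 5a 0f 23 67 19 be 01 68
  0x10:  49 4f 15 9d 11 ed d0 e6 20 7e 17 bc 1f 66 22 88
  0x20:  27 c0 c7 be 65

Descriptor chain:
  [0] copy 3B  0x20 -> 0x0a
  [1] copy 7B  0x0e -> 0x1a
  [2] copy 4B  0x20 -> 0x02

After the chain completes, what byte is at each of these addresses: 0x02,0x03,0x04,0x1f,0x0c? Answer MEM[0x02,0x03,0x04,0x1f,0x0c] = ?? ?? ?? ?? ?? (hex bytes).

D0: mem[0x0a..0x0c] <- [27 c0 c7]
D1: mem[0x1a..0x20] <- [01 68 49 4f 15 9d 11]
D2: mem[0x02..0x05] <- [11 c0 c7 be]
query mem[0x02]=0x11, mem[0x03]=0xc0, mem[0x04]=0xc7, mem[0x1f]=0x9d, mem[0x0c]=0xc7

MEM[0x02,0x03,0x04,0x1f,0x0c] = 11 c0 c7 9d c7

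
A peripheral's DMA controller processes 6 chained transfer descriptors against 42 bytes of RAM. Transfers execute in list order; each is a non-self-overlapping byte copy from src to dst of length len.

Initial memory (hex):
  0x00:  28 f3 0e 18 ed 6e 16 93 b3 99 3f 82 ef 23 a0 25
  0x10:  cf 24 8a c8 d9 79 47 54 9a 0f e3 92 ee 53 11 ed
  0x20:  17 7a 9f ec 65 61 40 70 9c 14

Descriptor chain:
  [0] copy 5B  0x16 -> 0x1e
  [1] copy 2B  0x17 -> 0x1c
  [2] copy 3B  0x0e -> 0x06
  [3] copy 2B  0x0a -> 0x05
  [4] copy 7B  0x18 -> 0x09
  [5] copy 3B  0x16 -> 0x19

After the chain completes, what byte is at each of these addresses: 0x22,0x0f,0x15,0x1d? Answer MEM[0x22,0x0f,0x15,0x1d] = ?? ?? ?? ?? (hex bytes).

#0 dst[0x1e+5] := {0x47,0x54,0x9a,0x0f,0xe3}
#1 dst[0x1c+2] := {0x54,0x9a}
#2 dst[0x06+3] := {0xa0,0x25,0xcf}
#3 dst[0x05+2] := {0x3f,0x82}
#4 dst[0x09+7] := {0x9a,0x0f,0xe3,0x92,0x54,0x9a,0x47}
#5 dst[0x19+3] := {0x47,0x54,0x9a}
query mem[0x22]=0xe3, mem[0x0f]=0x47, mem[0x15]=0x79, mem[0x1d]=0x9a

MEM[0x22,0x0f,0x15,0x1d] = e3 47 79 9a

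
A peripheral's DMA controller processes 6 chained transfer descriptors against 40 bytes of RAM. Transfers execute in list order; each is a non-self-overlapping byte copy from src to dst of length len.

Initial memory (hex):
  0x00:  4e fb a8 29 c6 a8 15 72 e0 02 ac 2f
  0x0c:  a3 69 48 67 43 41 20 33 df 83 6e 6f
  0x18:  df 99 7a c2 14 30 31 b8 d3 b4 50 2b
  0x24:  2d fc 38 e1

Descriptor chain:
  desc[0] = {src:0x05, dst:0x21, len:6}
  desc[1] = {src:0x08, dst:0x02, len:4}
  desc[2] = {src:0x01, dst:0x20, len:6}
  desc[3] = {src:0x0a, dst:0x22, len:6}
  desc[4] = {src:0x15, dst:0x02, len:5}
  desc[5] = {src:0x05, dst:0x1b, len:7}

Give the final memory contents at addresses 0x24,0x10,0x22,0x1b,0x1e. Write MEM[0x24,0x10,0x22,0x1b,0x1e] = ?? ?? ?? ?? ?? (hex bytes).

D0: mem[0x21..0x26] <- [a8 15 72 e0 02 ac]
D1: mem[0x02..0x05] <- [e0 02 ac 2f]
D2: mem[0x20..0x25] <- [fb e0 02 ac 2f 15]
D3: mem[0x22..0x27] <- [ac 2f a3 69 48 67]
D4: mem[0x02..0x06] <- [83 6e 6f df 99]
D5: mem[0x1b..0x21] <- [df 99 72 e0 02 ac 2f]
query mem[0x24]=0xa3, mem[0x10]=0x43, mem[0x22]=0xac, mem[0x1b]=0xdf, mem[0x1e]=0xe0

MEM[0x24,0x10,0x22,0x1b,0x1e] = a3 43 ac df e0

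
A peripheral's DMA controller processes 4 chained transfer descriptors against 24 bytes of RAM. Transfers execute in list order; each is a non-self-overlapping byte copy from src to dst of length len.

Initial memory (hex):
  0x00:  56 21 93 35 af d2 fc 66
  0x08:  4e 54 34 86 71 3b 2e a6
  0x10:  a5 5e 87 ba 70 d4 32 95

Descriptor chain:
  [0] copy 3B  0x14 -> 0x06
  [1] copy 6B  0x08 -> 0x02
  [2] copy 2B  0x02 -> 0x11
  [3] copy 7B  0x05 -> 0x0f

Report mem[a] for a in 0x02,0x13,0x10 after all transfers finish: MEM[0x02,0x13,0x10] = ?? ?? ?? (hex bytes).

D0: mem[0x06..0x08] <- [70 d4 32]
D1: mem[0x02..0x07] <- [32 54 34 86 71 3b]
D2: mem[0x11..0x12] <- [32 54]
D3: mem[0x0f..0x15] <- [86 71 3b 32 54 34 86]
query mem[0x02]=0x32, mem[0x13]=0x54, mem[0x10]=0x71

MEM[0x02,0x13,0x10] = 32 54 71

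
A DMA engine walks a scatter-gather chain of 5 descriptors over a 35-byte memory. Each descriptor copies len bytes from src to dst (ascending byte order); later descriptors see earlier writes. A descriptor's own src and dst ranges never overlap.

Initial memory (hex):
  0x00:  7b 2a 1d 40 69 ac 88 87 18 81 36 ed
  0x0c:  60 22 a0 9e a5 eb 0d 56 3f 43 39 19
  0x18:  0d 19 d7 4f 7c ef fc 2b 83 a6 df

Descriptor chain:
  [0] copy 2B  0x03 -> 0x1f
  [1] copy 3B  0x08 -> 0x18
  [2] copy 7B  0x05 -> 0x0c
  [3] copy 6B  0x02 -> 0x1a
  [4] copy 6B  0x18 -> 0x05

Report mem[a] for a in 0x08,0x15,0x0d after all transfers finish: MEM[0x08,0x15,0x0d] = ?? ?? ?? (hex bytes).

MEM[0x08,0x15,0x0d] = 40 43 88

  after D0: wrote 2B at 0x1f = 4069
  after D1: wrote 3B at 0x18 = 188136
  after D2: wrote 7B at 0x0c = ac8887188136ed
  after D3: wrote 6B at 0x1a = 1d4069ac8887
  after D4: wrote 6B at 0x05 = 18811d4069ac
query mem[0x08]=0x40, mem[0x15]=0x43, mem[0x0d]=0x88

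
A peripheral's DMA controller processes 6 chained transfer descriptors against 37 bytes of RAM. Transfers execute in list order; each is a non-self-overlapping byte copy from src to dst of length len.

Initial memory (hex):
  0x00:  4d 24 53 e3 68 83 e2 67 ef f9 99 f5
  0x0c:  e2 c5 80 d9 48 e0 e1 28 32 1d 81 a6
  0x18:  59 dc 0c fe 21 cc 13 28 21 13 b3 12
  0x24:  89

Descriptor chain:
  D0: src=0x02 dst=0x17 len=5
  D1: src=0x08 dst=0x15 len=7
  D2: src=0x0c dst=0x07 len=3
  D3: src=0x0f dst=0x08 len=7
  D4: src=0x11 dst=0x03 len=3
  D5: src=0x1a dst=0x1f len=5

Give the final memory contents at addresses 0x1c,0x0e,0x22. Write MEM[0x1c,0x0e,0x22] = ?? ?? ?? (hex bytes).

MEM[0x1c,0x0e,0x22] = 21 ef cc

#0 dst[0x17+5] := {0x53,0xe3,0x68,0x83,0xe2}
#1 dst[0x15+7] := {0xef,0xf9,0x99,0xf5,0xe2,0xc5,0x80}
#2 dst[0x07+3] := {0xe2,0xc5,0x80}
#3 dst[0x08+7] := {0xd9,0x48,0xe0,0xe1,0x28,0x32,0xef}
#4 dst[0x03+3] := {0xe0,0xe1,0x28}
#5 dst[0x1f+5] := {0xc5,0x80,0x21,0xcc,0x13}
query mem[0x1c]=0x21, mem[0x0e]=0xef, mem[0x22]=0xcc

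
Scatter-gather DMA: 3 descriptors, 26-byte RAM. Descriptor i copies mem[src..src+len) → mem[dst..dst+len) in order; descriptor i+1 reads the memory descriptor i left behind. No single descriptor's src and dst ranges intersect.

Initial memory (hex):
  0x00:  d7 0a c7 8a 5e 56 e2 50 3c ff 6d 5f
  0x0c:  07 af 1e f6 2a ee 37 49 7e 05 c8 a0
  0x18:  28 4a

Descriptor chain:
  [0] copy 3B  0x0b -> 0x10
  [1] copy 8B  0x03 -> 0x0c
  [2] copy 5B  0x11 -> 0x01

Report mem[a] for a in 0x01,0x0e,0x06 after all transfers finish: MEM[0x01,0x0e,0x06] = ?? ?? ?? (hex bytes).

MEM[0x01,0x0e,0x06] = 3c 56 e2

D0: mem[0x10..0x12] <- [5f 07 af]
D1: mem[0x0c..0x13] <- [8a 5e 56 e2 50 3c ff 6d]
D2: mem[0x01..0x05] <- [3c ff 6d 7e 05]
query mem[0x01]=0x3c, mem[0x0e]=0x56, mem[0x06]=0xe2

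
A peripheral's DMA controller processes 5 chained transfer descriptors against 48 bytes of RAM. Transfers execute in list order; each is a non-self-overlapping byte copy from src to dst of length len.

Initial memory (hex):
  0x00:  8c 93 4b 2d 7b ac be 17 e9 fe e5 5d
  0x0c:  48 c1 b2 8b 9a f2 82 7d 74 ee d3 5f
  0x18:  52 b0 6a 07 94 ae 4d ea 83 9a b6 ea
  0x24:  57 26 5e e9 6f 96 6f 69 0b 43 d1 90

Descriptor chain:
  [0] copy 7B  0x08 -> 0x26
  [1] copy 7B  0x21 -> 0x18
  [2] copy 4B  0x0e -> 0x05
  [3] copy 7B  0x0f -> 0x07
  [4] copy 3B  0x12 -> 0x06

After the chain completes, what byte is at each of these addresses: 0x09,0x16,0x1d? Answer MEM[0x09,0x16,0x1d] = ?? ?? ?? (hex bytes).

MEM[0x09,0x16,0x1d] = f2 d3 e9

[0] 0x08->0x26 len=7 : e9 fe e5 5d 48 c1 b2
[1] 0x21->0x18 len=7 : 9a b6 ea 57 26 e9 fe
[2] 0x0e->0x05 len=4 : b2 8b 9a f2
[3] 0x0f->0x07 len=7 : 8b 9a f2 82 7d 74 ee
[4] 0x12->0x06 len=3 : 82 7d 74
query mem[0x09]=0xf2, mem[0x16]=0xd3, mem[0x1d]=0xe9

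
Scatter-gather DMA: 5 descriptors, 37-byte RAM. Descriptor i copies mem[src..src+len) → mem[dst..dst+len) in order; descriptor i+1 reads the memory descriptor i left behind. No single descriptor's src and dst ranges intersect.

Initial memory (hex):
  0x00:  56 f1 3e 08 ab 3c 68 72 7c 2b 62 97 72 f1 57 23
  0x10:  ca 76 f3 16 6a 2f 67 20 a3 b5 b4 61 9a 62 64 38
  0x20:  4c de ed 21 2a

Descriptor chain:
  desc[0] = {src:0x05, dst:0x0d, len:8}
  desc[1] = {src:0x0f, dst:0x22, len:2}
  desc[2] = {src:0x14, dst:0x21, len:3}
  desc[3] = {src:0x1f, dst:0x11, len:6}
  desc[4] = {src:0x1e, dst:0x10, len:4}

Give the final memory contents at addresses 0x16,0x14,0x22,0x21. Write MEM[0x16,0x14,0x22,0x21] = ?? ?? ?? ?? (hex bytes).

[0] 0x05->0x0d len=8 : 3c 68 72 7c 2b 62 97 72
[1] 0x0f->0x22 len=2 : 72 7c
[2] 0x14->0x21 len=3 : 72 2f 67
[3] 0x1f->0x11 len=6 : 38 4c 72 2f 67 2a
[4] 0x1e->0x10 len=4 : 64 38 4c 72
query mem[0x16]=0x2a, mem[0x14]=0x2f, mem[0x22]=0x2f, mem[0x21]=0x72

MEM[0x16,0x14,0x22,0x21] = 2a 2f 2f 72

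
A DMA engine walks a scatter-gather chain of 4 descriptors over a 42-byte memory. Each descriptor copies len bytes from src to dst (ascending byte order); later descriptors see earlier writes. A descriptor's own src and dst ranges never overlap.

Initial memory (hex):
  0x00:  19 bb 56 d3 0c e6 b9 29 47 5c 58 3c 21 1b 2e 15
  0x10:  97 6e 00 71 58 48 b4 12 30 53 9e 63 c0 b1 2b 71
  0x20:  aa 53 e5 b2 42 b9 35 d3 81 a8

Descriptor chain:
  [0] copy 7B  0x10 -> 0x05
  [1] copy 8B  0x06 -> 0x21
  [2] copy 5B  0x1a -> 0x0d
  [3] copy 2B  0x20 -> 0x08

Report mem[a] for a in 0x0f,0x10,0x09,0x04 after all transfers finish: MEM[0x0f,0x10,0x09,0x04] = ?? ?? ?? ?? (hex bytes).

MEM[0x0f,0x10,0x09,0x04] = c0 b1 6e 0c

[0] 0x10->0x05 len=7 : 97 6e 00 71 58 48 b4
[1] 0x06->0x21 len=8 : 6e 00 71 58 48 b4 21 1b
[2] 0x1a->0x0d len=5 : 9e 63 c0 b1 2b
[3] 0x20->0x08 len=2 : aa 6e
query mem[0x0f]=0xc0, mem[0x10]=0xb1, mem[0x09]=0x6e, mem[0x04]=0x0c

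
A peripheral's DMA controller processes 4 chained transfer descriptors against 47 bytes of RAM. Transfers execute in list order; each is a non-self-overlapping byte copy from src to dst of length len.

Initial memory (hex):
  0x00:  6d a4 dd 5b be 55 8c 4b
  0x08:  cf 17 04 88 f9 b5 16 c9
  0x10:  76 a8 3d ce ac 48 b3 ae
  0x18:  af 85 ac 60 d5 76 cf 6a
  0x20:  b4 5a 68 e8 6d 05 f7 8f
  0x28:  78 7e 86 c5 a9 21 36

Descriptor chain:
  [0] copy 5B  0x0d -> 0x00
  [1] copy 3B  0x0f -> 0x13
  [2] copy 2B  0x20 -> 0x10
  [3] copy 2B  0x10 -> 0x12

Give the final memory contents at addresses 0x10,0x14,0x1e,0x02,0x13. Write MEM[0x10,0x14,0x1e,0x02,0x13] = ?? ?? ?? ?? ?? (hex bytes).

[0] 0x0d->0x00 len=5 : b5 16 c9 76 a8
[1] 0x0f->0x13 len=3 : c9 76 a8
[2] 0x20->0x10 len=2 : b4 5a
[3] 0x10->0x12 len=2 : b4 5a
query mem[0x10]=0xb4, mem[0x14]=0x76, mem[0x1e]=0xcf, mem[0x02]=0xc9, mem[0x13]=0x5a

MEM[0x10,0x14,0x1e,0x02,0x13] = b4 76 cf c9 5a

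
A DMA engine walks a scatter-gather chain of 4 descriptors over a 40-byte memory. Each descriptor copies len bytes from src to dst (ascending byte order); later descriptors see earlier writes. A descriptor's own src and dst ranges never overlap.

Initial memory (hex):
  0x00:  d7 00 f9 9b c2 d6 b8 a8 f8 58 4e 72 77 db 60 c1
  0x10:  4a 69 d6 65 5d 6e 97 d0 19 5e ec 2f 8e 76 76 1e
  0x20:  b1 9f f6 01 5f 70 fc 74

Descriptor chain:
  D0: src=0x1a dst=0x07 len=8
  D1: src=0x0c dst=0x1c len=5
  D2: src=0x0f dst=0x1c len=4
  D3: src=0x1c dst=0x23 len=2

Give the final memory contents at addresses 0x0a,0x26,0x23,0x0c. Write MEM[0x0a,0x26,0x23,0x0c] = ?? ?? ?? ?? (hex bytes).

MEM[0x0a,0x26,0x23,0x0c] = 76 fc c1 1e

#0 dst[0x07+8] := {0xec,0x2f,0x8e,0x76,0x76,0x1e,0xb1,0x9f}
#1 dst[0x1c+5] := {0x1e,0xb1,0x9f,0xc1,0x4a}
#2 dst[0x1c+4] := {0xc1,0x4a,0x69,0xd6}
#3 dst[0x23+2] := {0xc1,0x4a}
query mem[0x0a]=0x76, mem[0x26]=0xfc, mem[0x23]=0xc1, mem[0x0c]=0x1e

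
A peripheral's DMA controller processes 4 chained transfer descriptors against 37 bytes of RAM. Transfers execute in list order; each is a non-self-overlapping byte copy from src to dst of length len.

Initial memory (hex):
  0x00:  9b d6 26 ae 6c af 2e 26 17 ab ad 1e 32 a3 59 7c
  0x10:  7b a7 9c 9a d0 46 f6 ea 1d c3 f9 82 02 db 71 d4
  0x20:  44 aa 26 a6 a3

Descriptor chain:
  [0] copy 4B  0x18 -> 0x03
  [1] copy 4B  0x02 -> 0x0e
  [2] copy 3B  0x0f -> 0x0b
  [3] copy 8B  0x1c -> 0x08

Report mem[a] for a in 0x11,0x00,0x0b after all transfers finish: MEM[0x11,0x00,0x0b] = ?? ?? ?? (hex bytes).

[0] 0x18->0x03 len=4 : 1d c3 f9 82
[1] 0x02->0x0e len=4 : 26 1d c3 f9
[2] 0x0f->0x0b len=3 : 1d c3 f9
[3] 0x1c->0x08 len=8 : 02 db 71 d4 44 aa 26 a6
query mem[0x11]=0xf9, mem[0x00]=0x9b, mem[0x0b]=0xd4

MEM[0x11,0x00,0x0b] = f9 9b d4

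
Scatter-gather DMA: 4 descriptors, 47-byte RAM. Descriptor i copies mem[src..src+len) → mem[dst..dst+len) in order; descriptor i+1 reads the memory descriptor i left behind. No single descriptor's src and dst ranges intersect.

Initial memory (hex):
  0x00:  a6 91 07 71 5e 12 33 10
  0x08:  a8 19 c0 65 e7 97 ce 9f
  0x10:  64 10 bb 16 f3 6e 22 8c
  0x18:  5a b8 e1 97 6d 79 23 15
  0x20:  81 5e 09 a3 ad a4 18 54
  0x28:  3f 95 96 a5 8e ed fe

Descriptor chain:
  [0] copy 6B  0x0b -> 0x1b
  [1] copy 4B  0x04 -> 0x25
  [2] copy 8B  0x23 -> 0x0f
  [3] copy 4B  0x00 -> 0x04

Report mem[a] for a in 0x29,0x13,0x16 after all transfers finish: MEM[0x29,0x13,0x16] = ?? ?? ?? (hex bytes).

MEM[0x29,0x13,0x16] = 95 33 96

  after D0: wrote 6B at 0x1b = 65e797ce9f64
  after D1: wrote 4B at 0x25 = 5e123310
  after D2: wrote 8B at 0x0f = a3ad5e1233109596
  after D3: wrote 4B at 0x04 = a6910771
query mem[0x29]=0x95, mem[0x13]=0x33, mem[0x16]=0x96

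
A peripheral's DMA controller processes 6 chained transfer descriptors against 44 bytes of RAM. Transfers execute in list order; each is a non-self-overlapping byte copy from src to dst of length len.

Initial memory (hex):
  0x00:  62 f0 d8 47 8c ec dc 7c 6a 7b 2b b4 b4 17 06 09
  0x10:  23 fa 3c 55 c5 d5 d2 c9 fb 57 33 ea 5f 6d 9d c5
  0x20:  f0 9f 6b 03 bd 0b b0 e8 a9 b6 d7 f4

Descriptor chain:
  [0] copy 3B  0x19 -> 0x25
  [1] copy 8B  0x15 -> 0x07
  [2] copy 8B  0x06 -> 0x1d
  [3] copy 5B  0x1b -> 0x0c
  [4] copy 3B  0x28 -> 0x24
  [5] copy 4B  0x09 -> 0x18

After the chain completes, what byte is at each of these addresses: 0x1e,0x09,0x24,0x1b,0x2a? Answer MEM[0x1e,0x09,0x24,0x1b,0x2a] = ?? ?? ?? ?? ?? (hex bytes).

  after D0: wrote 3B at 0x25 = 5733ea
  after D1: wrote 8B at 0x07 = d5d2c9fb5733ea5f
  after D2: wrote 8B at 0x1d = dcd5d2c9fb5733ea
  after D3: wrote 5B at 0x0c = ea5fdcd5d2
  after D4: wrote 3B at 0x24 = a9b6d7
  after D5: wrote 4B at 0x18 = c9fb57ea
query mem[0x1e]=0xd5, mem[0x09]=0xc9, mem[0x24]=0xa9, mem[0x1b]=0xea, mem[0x2a]=0xd7

MEM[0x1e,0x09,0x24,0x1b,0x2a] = d5 c9 a9 ea d7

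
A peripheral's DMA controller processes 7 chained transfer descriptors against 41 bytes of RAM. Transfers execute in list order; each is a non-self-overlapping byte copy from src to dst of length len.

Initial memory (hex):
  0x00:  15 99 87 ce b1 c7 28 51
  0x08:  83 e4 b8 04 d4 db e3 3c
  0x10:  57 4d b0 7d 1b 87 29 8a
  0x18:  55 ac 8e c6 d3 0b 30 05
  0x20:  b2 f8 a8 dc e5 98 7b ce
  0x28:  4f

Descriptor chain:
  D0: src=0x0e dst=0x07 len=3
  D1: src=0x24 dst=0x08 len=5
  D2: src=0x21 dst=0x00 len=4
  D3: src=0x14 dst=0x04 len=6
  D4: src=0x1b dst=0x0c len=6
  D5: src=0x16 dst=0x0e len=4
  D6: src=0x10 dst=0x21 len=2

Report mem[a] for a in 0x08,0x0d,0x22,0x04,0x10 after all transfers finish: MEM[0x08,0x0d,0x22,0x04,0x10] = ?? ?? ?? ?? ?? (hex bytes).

MEM[0x08,0x0d,0x22,0x04,0x10] = 55 d3 ac 1b 55

#0 dst[0x07+3] := {0xe3,0x3c,0x57}
#1 dst[0x08+5] := {0xe5,0x98,0x7b,0xce,0x4f}
#2 dst[0x00+4] := {0xf8,0xa8,0xdc,0xe5}
#3 dst[0x04+6] := {0x1b,0x87,0x29,0x8a,0x55,0xac}
#4 dst[0x0c+6] := {0xc6,0xd3,0x0b,0x30,0x05,0xb2}
#5 dst[0x0e+4] := {0x29,0x8a,0x55,0xac}
#6 dst[0x21+2] := {0x55,0xac}
query mem[0x08]=0x55, mem[0x0d]=0xd3, mem[0x22]=0xac, mem[0x04]=0x1b, mem[0x10]=0x55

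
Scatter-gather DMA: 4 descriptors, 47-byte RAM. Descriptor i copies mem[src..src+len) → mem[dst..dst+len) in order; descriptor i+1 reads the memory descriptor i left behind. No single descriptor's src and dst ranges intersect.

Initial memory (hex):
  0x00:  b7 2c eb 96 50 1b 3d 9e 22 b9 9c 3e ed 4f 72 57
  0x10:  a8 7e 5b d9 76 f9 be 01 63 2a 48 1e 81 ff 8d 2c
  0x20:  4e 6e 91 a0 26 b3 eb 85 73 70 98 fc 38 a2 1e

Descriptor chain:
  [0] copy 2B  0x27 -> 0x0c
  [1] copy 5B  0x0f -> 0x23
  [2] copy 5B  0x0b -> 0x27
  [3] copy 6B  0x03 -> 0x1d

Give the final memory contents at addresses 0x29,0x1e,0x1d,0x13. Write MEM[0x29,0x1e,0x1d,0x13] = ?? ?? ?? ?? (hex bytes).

#0 dst[0x0c+2] := {0x85,0x73}
#1 dst[0x23+5] := {0x57,0xa8,0x7e,0x5b,0xd9}
#2 dst[0x27+5] := {0x3e,0x85,0x73,0x72,0x57}
#3 dst[0x1d+6] := {0x96,0x50,0x1b,0x3d,0x9e,0x22}
query mem[0x29]=0x73, mem[0x1e]=0x50, mem[0x1d]=0x96, mem[0x13]=0xd9

MEM[0x29,0x1e,0x1d,0x13] = 73 50 96 d9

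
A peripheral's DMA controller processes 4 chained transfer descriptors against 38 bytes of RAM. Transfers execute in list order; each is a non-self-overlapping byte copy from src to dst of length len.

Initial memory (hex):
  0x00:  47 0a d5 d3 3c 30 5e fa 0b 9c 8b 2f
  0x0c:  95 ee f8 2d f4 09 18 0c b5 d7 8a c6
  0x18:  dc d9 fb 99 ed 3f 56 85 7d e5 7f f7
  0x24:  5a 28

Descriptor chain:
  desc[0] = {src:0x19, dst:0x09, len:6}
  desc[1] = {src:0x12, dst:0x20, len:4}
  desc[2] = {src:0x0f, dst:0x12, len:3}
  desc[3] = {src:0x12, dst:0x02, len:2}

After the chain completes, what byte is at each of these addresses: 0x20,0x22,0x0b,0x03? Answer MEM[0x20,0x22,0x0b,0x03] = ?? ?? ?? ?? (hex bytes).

MEM[0x20,0x22,0x0b,0x03] = 18 b5 99 f4

[0] 0x19->0x09 len=6 : d9 fb 99 ed 3f 56
[1] 0x12->0x20 len=4 : 18 0c b5 d7
[2] 0x0f->0x12 len=3 : 2d f4 09
[3] 0x12->0x02 len=2 : 2d f4
query mem[0x20]=0x18, mem[0x22]=0xb5, mem[0x0b]=0x99, mem[0x03]=0xf4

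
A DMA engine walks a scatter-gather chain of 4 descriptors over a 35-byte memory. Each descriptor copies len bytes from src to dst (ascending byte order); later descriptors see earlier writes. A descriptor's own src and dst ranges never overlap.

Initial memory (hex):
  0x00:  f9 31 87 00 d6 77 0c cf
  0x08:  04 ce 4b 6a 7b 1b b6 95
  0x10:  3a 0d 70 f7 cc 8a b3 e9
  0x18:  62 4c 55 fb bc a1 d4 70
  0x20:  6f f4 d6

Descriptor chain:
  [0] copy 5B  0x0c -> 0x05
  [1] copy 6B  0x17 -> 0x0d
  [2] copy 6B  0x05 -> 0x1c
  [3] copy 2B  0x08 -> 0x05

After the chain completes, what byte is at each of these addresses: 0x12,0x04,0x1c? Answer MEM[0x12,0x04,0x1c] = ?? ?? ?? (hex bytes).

[0] 0x0c->0x05 len=5 : 7b 1b b6 95 3a
[1] 0x17->0x0d len=6 : e9 62 4c 55 fb bc
[2] 0x05->0x1c len=6 : 7b 1b b6 95 3a 4b
[3] 0x08->0x05 len=2 : 95 3a
query mem[0x12]=0xbc, mem[0x04]=0xd6, mem[0x1c]=0x7b

MEM[0x12,0x04,0x1c] = bc d6 7b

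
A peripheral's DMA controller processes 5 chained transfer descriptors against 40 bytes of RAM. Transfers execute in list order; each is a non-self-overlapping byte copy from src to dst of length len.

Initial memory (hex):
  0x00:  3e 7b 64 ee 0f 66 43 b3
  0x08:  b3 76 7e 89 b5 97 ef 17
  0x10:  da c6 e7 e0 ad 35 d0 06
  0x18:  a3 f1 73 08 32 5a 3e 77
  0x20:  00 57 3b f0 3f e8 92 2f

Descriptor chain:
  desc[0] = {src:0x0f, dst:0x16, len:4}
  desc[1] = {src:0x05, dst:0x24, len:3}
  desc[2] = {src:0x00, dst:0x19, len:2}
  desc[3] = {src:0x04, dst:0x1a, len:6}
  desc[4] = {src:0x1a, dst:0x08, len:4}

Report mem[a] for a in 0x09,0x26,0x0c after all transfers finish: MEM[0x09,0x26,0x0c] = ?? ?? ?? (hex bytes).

MEM[0x09,0x26,0x0c] = 66 b3 b5

[0] 0x0f->0x16 len=4 : 17 da c6 e7
[1] 0x05->0x24 len=3 : 66 43 b3
[2] 0x00->0x19 len=2 : 3e 7b
[3] 0x04->0x1a len=6 : 0f 66 43 b3 b3 76
[4] 0x1a->0x08 len=4 : 0f 66 43 b3
query mem[0x09]=0x66, mem[0x26]=0xb3, mem[0x0c]=0xb5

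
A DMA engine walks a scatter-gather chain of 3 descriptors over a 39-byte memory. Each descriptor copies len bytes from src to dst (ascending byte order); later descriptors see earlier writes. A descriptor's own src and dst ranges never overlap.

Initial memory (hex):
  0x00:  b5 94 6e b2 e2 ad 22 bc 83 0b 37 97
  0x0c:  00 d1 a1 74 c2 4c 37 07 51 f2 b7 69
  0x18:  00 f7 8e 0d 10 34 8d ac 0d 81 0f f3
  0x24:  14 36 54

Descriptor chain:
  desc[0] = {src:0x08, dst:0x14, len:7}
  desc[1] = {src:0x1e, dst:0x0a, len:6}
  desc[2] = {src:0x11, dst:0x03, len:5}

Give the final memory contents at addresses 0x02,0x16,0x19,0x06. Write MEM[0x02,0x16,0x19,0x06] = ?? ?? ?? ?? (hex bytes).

MEM[0x02,0x16,0x19,0x06] = 6e 37 d1 83

#0 dst[0x14+7] := {0x83,0x0b,0x37,0x97,0x00,0xd1,0xa1}
#1 dst[0x0a+6] := {0x8d,0xac,0x0d,0x81,0x0f,0xf3}
#2 dst[0x03+5] := {0x4c,0x37,0x07,0x83,0x0b}
query mem[0x02]=0x6e, mem[0x16]=0x37, mem[0x19]=0xd1, mem[0x06]=0x83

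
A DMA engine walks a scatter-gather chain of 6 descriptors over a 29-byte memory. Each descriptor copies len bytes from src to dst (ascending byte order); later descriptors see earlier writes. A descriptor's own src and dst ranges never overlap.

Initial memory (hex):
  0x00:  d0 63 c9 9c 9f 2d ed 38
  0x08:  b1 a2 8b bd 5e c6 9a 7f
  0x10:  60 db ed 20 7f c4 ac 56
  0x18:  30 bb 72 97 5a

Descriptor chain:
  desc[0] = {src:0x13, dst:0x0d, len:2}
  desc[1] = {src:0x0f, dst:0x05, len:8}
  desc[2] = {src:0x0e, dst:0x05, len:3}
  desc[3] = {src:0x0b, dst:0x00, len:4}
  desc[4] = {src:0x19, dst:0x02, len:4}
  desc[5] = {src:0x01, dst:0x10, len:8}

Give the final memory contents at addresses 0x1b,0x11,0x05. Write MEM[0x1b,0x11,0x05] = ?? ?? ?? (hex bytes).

MEM[0x1b,0x11,0x05] = 97 bb 5a

#0 dst[0x0d+2] := {0x20,0x7f}
#1 dst[0x05+8] := {0x7f,0x60,0xdb,0xed,0x20,0x7f,0xc4,0xac}
#2 dst[0x05+3] := {0x7f,0x7f,0x60}
#3 dst[0x00+4] := {0xc4,0xac,0x20,0x7f}
#4 dst[0x02+4] := {0xbb,0x72,0x97,0x5a}
#5 dst[0x10+8] := {0xac,0xbb,0x72,0x97,0x5a,0x7f,0x60,0xed}
query mem[0x1b]=0x97, mem[0x11]=0xbb, mem[0x05]=0x5a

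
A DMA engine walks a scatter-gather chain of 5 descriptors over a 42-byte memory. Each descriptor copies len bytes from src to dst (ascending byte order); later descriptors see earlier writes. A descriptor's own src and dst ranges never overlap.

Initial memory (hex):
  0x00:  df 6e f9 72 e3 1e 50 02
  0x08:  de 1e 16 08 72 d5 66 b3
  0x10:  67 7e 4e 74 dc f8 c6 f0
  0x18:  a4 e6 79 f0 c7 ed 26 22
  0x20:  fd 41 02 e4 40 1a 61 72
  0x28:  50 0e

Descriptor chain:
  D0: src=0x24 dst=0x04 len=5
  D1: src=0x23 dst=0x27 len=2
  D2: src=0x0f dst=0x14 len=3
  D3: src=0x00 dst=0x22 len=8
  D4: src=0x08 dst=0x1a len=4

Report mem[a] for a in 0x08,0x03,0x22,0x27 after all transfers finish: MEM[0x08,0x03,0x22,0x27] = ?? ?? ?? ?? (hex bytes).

  after D0: wrote 5B at 0x04 = 401a617250
  after D1: wrote 2B at 0x27 = e440
  after D2: wrote 3B at 0x14 = b3677e
  after D3: wrote 8B at 0x22 = df6ef972401a6172
  after D4: wrote 4B at 0x1a = 501e1608
query mem[0x08]=0x50, mem[0x03]=0x72, mem[0x22]=0xdf, mem[0x27]=0x1a

MEM[0x08,0x03,0x22,0x27] = 50 72 df 1a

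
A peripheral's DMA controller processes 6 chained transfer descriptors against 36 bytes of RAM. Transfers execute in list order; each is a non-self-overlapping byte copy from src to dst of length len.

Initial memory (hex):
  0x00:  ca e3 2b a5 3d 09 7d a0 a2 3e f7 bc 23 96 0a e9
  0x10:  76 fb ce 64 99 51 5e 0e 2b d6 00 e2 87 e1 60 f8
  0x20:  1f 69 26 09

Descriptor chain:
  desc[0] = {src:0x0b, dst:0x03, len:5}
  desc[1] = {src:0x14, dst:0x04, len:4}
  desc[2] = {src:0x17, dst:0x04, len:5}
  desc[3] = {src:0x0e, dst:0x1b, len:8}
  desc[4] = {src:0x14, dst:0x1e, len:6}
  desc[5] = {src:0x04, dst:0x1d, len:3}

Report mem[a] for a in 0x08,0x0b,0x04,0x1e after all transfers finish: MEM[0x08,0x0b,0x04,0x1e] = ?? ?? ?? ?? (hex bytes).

MEM[0x08,0x0b,0x04,0x1e] = e2 bc 0e 2b

D0: mem[0x03..0x07] <- [bc 23 96 0a e9]
D1: mem[0x04..0x07] <- [99 51 5e 0e]
D2: mem[0x04..0x08] <- [0e 2b d6 00 e2]
D3: mem[0x1b..0x22] <- [0a e9 76 fb ce 64 99 51]
D4: mem[0x1e..0x23] <- [99 51 5e 0e 2b d6]
D5: mem[0x1d..0x1f] <- [0e 2b d6]
query mem[0x08]=0xe2, mem[0x0b]=0xbc, mem[0x04]=0x0e, mem[0x1e]=0x2b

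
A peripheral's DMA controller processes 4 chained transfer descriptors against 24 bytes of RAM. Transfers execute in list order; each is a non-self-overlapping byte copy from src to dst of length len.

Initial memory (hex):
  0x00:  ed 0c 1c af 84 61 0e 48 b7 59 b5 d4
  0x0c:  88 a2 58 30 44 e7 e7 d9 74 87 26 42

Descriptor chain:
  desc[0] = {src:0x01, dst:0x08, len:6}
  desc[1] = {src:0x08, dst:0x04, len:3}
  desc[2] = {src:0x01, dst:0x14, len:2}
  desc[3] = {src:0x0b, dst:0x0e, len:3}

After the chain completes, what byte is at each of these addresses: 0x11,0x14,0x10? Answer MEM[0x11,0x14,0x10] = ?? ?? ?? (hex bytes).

MEM[0x11,0x14,0x10] = e7 0c 0e

[0] 0x01->0x08 len=6 : 0c 1c af 84 61 0e
[1] 0x08->0x04 len=3 : 0c 1c af
[2] 0x01->0x14 len=2 : 0c 1c
[3] 0x0b->0x0e len=3 : 84 61 0e
query mem[0x11]=0xe7, mem[0x14]=0x0c, mem[0x10]=0x0e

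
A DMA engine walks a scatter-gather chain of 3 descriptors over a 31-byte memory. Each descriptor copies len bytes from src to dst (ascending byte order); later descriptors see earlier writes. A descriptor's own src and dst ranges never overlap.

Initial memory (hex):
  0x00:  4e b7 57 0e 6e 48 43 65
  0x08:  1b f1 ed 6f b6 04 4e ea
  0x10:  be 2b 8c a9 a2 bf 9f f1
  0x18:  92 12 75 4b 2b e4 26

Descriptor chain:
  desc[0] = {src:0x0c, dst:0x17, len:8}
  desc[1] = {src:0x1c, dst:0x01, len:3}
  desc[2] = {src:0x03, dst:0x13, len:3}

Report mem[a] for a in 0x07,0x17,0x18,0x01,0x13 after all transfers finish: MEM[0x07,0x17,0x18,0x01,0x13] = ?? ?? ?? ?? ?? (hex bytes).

MEM[0x07,0x17,0x18,0x01,0x13] = 65 b6 04 2b a9

  after D0: wrote 8B at 0x17 = b6044eeabe2b8ca9
  after D1: wrote 3B at 0x01 = 2b8ca9
  after D2: wrote 3B at 0x13 = a96e48
query mem[0x07]=0x65, mem[0x17]=0xb6, mem[0x18]=0x04, mem[0x01]=0x2b, mem[0x13]=0xa9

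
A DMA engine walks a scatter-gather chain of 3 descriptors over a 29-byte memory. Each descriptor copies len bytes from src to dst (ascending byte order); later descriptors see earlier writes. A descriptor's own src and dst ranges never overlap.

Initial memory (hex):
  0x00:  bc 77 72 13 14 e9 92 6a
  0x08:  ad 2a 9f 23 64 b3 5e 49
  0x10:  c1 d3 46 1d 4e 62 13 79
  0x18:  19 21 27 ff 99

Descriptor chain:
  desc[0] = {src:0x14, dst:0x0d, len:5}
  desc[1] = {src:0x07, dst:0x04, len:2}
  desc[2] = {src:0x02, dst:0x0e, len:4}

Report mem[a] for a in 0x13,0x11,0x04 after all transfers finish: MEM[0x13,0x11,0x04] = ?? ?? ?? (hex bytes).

MEM[0x13,0x11,0x04] = 1d ad 6a

D0: mem[0x0d..0x11] <- [4e 62 13 79 19]
D1: mem[0x04..0x05] <- [6a ad]
D2: mem[0x0e..0x11] <- [72 13 6a ad]
query mem[0x13]=0x1d, mem[0x11]=0xad, mem[0x04]=0x6a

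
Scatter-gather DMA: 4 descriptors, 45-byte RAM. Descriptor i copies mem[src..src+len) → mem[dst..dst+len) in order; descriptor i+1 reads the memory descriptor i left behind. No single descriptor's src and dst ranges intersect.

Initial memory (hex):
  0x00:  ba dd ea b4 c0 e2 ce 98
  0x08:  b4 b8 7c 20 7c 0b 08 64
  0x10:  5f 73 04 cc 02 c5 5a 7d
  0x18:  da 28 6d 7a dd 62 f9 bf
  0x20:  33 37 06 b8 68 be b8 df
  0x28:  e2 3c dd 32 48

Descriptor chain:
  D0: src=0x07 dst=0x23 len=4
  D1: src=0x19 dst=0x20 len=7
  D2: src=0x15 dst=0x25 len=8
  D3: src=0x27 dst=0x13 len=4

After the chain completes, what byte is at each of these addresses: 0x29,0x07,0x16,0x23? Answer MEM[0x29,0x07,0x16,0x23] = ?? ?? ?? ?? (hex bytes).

#0 dst[0x23+4] := {0x98,0xb4,0xb8,0x7c}
#1 dst[0x20+7] := {0x28,0x6d,0x7a,0xdd,0x62,0xf9,0xbf}
#2 dst[0x25+8] := {0xc5,0x5a,0x7d,0xda,0x28,0x6d,0x7a,0xdd}
#3 dst[0x13+4] := {0x7d,0xda,0x28,0x6d}
query mem[0x29]=0x28, mem[0x07]=0x98, mem[0x16]=0x6d, mem[0x23]=0xdd

MEM[0x29,0x07,0x16,0x23] = 28 98 6d dd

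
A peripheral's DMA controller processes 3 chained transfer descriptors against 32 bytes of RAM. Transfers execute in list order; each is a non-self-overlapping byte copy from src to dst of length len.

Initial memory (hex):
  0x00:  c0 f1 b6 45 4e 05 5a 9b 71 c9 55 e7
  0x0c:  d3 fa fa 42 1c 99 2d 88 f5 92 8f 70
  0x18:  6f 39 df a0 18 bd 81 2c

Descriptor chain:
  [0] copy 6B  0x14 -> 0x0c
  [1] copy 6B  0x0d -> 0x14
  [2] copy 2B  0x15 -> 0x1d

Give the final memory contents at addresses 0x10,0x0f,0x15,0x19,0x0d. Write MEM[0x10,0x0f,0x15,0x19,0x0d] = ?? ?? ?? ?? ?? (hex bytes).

D0: mem[0x0c..0x11] <- [f5 92 8f 70 6f 39]
D1: mem[0x14..0x19] <- [92 8f 70 6f 39 2d]
D2: mem[0x1d..0x1e] <- [8f 70]
query mem[0x10]=0x6f, mem[0x0f]=0x70, mem[0x15]=0x8f, mem[0x19]=0x2d, mem[0x0d]=0x92

MEM[0x10,0x0f,0x15,0x19,0x0d] = 6f 70 8f 2d 92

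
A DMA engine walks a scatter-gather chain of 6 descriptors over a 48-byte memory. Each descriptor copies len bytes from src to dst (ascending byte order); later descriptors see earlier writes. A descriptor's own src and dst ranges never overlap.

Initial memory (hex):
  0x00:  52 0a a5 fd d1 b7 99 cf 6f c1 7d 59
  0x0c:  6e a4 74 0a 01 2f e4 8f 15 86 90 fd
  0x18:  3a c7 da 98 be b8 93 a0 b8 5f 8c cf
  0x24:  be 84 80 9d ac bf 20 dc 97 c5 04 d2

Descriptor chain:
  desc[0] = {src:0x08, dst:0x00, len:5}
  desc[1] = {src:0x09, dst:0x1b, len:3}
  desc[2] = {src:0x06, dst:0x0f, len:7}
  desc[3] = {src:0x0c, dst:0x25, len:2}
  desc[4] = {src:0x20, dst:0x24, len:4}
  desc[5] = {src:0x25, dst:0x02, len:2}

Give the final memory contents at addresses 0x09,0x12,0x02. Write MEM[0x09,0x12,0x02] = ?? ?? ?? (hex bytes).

MEM[0x09,0x12,0x02] = c1 c1 5f

  after D0: wrote 5B at 0x00 = 6fc17d596e
  after D1: wrote 3B at 0x1b = c17d59
  after D2: wrote 7B at 0x0f = 99cf6fc17d596e
  after D3: wrote 2B at 0x25 = 6ea4
  after D4: wrote 4B at 0x24 = b85f8ccf
  after D5: wrote 2B at 0x02 = 5f8c
query mem[0x09]=0xc1, mem[0x12]=0xc1, mem[0x02]=0x5f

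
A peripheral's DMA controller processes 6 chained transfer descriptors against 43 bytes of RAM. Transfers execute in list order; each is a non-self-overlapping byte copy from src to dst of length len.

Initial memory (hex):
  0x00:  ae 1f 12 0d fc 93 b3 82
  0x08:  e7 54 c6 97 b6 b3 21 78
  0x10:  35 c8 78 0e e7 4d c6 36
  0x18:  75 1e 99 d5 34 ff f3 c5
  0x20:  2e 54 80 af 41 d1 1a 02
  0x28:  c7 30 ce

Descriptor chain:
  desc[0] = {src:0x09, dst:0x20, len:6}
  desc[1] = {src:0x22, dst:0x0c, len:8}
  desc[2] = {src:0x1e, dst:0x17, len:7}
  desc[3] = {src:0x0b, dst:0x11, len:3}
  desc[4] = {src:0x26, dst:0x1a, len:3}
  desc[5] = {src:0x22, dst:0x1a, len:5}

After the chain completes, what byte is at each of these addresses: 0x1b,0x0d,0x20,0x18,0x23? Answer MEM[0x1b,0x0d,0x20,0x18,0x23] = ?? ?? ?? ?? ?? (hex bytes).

MEM[0x1b,0x0d,0x20,0x18,0x23] = b6 b6 54 c5 b6

#0 dst[0x20+6] := {0x54,0xc6,0x97,0xb6,0xb3,0x21}
#1 dst[0x0c+8] := {0x97,0xb6,0xb3,0x21,0x1a,0x02,0xc7,0x30}
#2 dst[0x17+7] := {0xf3,0xc5,0x54,0xc6,0x97,0xb6,0xb3}
#3 dst[0x11+3] := {0x97,0x97,0xb6}
#4 dst[0x1a+3] := {0x1a,0x02,0xc7}
#5 dst[0x1a+5] := {0x97,0xb6,0xb3,0x21,0x1a}
query mem[0x1b]=0xb6, mem[0x0d]=0xb6, mem[0x20]=0x54, mem[0x18]=0xc5, mem[0x23]=0xb6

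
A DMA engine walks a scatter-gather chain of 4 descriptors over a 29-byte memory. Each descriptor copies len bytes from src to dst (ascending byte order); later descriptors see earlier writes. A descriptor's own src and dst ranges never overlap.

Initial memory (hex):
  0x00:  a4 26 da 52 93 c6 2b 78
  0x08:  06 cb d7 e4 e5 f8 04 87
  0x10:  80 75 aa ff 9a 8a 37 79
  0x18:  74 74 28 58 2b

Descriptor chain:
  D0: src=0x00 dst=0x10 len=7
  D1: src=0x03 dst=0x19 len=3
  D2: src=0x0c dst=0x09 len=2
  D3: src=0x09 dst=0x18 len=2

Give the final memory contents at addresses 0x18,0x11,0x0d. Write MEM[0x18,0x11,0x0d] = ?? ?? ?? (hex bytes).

MEM[0x18,0x11,0x0d] = e5 26 f8

#0 dst[0x10+7] := {0xa4,0x26,0xda,0x52,0x93,0xc6,0x2b}
#1 dst[0x19+3] := {0x52,0x93,0xc6}
#2 dst[0x09+2] := {0xe5,0xf8}
#3 dst[0x18+2] := {0xe5,0xf8}
query mem[0x18]=0xe5, mem[0x11]=0x26, mem[0x0d]=0xf8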